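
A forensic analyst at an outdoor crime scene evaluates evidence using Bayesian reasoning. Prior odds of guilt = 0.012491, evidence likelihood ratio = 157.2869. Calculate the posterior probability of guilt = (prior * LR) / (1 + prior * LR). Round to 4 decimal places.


Bayesian evidence evaluation:
Posterior odds = prior_odds * LR = 0.012491 * 157.2869 = 1.964671
Posterior probability = posterior_odds / (1 + posterior_odds)
= 1.964671 / (1 + 1.964671)
= 1.964671 / 2.964671
= 0.6627

0.6627


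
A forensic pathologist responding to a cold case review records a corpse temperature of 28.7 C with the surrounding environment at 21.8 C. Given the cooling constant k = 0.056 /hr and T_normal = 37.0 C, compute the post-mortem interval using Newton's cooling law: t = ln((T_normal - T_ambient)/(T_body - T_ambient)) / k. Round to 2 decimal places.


Using Newton's law of cooling:
t = ln((T_normal - T_ambient) / (T_body - T_ambient)) / k
T_normal - T_ambient = 15.2
T_body - T_ambient = 6.9
Ratio = 2.202899
ln(ratio) = 0.789774
t = 0.789774 / 0.056 = 14.10 hours

14.10


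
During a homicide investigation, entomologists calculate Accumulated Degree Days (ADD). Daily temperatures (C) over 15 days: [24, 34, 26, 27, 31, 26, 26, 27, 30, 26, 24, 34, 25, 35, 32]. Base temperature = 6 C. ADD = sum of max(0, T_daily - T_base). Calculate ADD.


Computing ADD day by day:
Day 1: max(0, 24 - 6) = 18
Day 2: max(0, 34 - 6) = 28
Day 3: max(0, 26 - 6) = 20
Day 4: max(0, 27 - 6) = 21
Day 5: max(0, 31 - 6) = 25
Day 6: max(0, 26 - 6) = 20
Day 7: max(0, 26 - 6) = 20
Day 8: max(0, 27 - 6) = 21
Day 9: max(0, 30 - 6) = 24
Day 10: max(0, 26 - 6) = 20
Day 11: max(0, 24 - 6) = 18
Day 12: max(0, 34 - 6) = 28
Day 13: max(0, 25 - 6) = 19
Day 14: max(0, 35 - 6) = 29
Day 15: max(0, 32 - 6) = 26
Total ADD = 337

337


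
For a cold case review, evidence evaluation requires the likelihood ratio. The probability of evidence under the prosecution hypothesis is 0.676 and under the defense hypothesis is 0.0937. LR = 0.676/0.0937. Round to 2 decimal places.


Likelihood ratio calculation:
LR = P(E|Hp) / P(E|Hd)
LR = 0.676 / 0.0937
LR = 7.21

7.21


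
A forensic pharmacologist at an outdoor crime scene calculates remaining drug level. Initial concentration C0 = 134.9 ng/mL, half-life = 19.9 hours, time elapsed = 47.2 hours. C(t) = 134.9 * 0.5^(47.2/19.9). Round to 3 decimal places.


Drug concentration decay:
Number of half-lives = t / t_half = 47.2 / 19.9 = 2.371859
Decay factor = 0.5^2.371859 = 0.19319652
C(t) = 134.9 * 0.19319652 = 26.062 ng/mL

26.062


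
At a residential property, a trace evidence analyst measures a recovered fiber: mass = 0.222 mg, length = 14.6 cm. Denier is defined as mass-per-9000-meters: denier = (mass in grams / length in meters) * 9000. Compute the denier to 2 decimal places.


Denier calculation:
Mass in grams = 0.222 mg / 1000 = 0.000222 g
Length in meters = 14.6 cm / 100 = 0.146 m
Linear density = mass / length = 0.000222 / 0.146 = 0.00152055 g/m
Denier = (g/m) * 9000 = 0.00152055 * 9000 = 13.68

13.68


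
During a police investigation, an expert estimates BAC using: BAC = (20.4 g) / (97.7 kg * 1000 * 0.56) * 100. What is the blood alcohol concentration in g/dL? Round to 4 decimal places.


Applying the Widmark formula:
BAC = (dose_g / (body_wt * 1000 * r)) * 100
Denominator = 97.7 * 1000 * 0.56 = 54712
BAC = (20.4 / 54712) * 100
BAC = 0.0373 g/dL

0.0373


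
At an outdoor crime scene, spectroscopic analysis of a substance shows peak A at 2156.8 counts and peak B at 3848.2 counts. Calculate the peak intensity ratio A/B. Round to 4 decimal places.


Spectral peak ratio:
Peak A = 2156.8 counts
Peak B = 3848.2 counts
Ratio = 2156.8 / 3848.2 = 0.5605

0.5605


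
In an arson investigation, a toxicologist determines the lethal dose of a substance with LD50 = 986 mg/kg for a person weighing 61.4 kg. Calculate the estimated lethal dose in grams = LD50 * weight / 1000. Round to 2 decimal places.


Lethal dose calculation:
Lethal dose = LD50 * body_weight / 1000
= 986 * 61.4 / 1000
= 60540.4 / 1000
= 60.54 g

60.54


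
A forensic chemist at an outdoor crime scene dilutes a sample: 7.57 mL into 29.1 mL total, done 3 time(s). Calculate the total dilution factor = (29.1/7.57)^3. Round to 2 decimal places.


Dilution factor calculation:
Single dilution = V_total / V_sample = 29.1 / 7.57 ≈ 3.844122
Number of dilutions = 3
Total DF = (29.1 / 7.57)^3 (full precision, rounded at the end) = 56.81

56.81


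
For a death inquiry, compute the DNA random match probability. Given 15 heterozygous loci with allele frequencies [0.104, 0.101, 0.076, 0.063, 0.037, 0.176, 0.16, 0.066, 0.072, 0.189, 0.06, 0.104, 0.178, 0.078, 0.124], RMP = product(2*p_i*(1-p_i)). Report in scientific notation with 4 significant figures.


Computing RMP for 15 loci:
Locus 1: 2 * 0.104 * 0.896 = 0.186368
Locus 2: 2 * 0.101 * 0.899 = 0.181598
Locus 3: 2 * 0.076 * 0.924 = 0.140448
Locus 4: 2 * 0.063 * 0.937 = 0.118062
Locus 5: 2 * 0.037 * 0.963 = 0.071262
Locus 6: 2 * 0.176 * 0.824 = 0.290048
Locus 7: 2 * 0.16 * 0.84 = 0.2688
Locus 8: 2 * 0.066 * 0.934 = 0.123288
Locus 9: 2 * 0.072 * 0.928 = 0.133632
Locus 10: 2 * 0.189 * 0.811 = 0.306558
Locus 11: 2 * 0.06 * 0.94 = 0.1128
Locus 12: 2 * 0.104 * 0.896 = 0.186368
Locus 13: 2 * 0.178 * 0.822 = 0.292632
Locus 14: 2 * 0.078 * 0.922 = 0.143832
Locus 15: 2 * 0.124 * 0.876 = 0.217248
RMP = 3.027e-12

3.027e-12


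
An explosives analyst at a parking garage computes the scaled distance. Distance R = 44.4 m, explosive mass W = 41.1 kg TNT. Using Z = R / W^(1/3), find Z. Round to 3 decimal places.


Scaled distance calculation:
W^(1/3) = 41.1^(1/3) = 3.451018
Z = R / W^(1/3) = 44.4 / 3.451018
Z = 12.866 m/kg^(1/3)

12.866


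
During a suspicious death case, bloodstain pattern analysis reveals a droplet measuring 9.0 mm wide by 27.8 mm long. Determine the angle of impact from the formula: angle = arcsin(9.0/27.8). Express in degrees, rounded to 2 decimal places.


Blood spatter impact angle calculation:
width / length = 9.0 / 27.8 = 0.323741
angle = arcsin(0.323741)
angle = 18.89 degrees

18.89


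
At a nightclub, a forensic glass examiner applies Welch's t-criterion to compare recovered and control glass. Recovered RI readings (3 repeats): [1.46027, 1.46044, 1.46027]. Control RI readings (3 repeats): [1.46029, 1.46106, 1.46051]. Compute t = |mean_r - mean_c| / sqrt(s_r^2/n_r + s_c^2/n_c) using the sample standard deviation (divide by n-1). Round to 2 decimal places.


Welch's t-criterion for glass RI comparison:
Recovered mean = sum / n_r = 4.38098 / 3 = 1.4603267
Control mean = sum / n_c = 4.38186 / 3 = 1.46062
Recovered sample variance s_r^2 = 9.63333e-09
Control sample variance s_c^2 = 1.573e-07
Welch SE (unpooled) = sqrt(s_r^2/n_r + s_c^2/n_c) = sqrt(3.21111e-09 + 5.24333e-08) = sqrt(5.56444e-08) = 0.000235891
|mean_r - mean_c| = 0.000293333
t = 0.000293333 / 0.000235891 = 1.24

1.24


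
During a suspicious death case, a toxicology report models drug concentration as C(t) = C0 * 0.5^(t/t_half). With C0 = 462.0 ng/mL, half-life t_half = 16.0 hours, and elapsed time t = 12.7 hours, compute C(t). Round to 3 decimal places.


Drug concentration decay:
Number of half-lives = t / t_half = 12.7 / 16.0 = 0.79375
Decay factor = 0.5^0.79375 = 0.57684275
C(t) = 462.0 * 0.57684275 = 266.501 ng/mL

266.501


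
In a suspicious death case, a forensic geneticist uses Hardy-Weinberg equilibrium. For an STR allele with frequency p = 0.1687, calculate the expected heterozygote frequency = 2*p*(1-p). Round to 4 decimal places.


Hardy-Weinberg heterozygote frequency:
q = 1 - p = 1 - 0.1687 = 0.8313
2pq = 2 * 0.1687 * 0.8313 = 0.2805

0.2805


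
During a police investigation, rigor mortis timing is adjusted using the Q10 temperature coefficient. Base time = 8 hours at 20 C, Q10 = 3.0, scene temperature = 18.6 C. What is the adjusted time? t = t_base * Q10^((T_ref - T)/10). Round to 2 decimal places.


Rigor mortis time adjustment:
Exponent = (T_ref - T_actual) / 10 = (20 - 18.6) / 10 = 0.14
Q10 factor = 3.0^0.14 = 1.16626
t_adjusted = 8 * 1.16626 = 9.33 hours

9.33


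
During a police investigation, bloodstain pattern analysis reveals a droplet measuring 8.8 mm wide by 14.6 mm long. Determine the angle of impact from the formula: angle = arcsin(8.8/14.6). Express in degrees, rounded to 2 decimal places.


Blood spatter impact angle calculation:
width / length = 8.8 / 14.6 = 0.60274
angle = arcsin(0.60274)
angle = 37.07 degrees

37.07


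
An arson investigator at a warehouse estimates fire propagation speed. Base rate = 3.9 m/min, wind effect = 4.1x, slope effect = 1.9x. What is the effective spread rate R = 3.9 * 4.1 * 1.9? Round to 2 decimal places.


Fire spread rate calculation:
R = R0 * wind_factor * slope_factor
= 3.9 * 4.1 * 1.9
= 15.99 * 1.9
= 30.38 m/min

30.38


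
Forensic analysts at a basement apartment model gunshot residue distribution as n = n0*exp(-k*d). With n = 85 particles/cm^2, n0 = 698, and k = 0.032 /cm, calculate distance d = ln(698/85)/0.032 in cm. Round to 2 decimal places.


GSR distance calculation:
n0/n = 698 / 85 = 8.211765
ln(n0/n) = 2.105568
d = 2.105568 / 0.032 = 65.80 cm

65.80


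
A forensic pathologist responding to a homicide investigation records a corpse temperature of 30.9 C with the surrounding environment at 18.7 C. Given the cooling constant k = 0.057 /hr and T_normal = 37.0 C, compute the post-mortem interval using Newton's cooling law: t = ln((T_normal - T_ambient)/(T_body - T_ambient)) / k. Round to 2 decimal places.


Using Newton's law of cooling:
t = ln((T_normal - T_ambient) / (T_body - T_ambient)) / k
T_normal - T_ambient = 18.3
T_body - T_ambient = 12.2
Ratio = 1.5
ln(ratio) = 0.405465
t = 0.405465 / 0.057 = 7.11 hours

7.11


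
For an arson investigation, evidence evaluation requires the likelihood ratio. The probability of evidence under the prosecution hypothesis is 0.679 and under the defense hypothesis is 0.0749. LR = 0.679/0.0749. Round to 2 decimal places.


Likelihood ratio calculation:
LR = P(E|Hp) / P(E|Hd)
LR = 0.679 / 0.0749
LR = 9.07

9.07


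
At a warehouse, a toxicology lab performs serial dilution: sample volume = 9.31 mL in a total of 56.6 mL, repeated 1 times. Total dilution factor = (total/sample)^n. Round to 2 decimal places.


Dilution factor calculation:
Single dilution = V_total / V_sample = 56.6 / 9.31 ≈ 6.079484
Number of dilutions = 1
Total DF = (56.6 / 9.31)^1 (full precision, rounded at the end) = 6.08

6.08


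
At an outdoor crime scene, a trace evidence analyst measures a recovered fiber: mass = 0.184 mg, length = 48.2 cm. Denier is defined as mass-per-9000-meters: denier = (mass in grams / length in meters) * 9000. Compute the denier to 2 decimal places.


Denier calculation:
Mass in grams = 0.184 mg / 1000 = 0.000184 g
Length in meters = 48.2 cm / 100 = 0.482 m
Linear density = mass / length = 0.000184 / 0.482 = 0.00038174 g/m
Denier = (g/m) * 9000 = 0.00038174 * 9000 = 3.44

3.44


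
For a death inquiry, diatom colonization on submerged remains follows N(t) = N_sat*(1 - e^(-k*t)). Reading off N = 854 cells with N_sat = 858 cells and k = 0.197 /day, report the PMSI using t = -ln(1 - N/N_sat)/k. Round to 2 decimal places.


PMSI from diatom colonization curve:
N / N_sat = 854 / 858 = 0.995338
1 - N/N_sat = 0.004662
ln(1 - N/N_sat) = -5.368311
t = -ln(1 - N/N_sat) / k = -(-5.368311) / 0.197 = 27.25 days

27.25


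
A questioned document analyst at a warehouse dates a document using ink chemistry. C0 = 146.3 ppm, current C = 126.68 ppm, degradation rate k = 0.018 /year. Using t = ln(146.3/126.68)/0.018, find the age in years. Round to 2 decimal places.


Document age estimation:
C0/C = 146.3 / 126.68 = 1.154878
ln(C0/C) = 0.143995
t = 0.143995 / 0.018 = 8.00 years

8.00


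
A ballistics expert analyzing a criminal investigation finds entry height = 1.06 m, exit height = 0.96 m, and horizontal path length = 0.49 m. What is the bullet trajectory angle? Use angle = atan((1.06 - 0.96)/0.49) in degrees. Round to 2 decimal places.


Bullet trajectory angle:
Height difference = 1.06 - 0.96 = 0.1 m
angle = atan(0.1 / 0.49)
angle = atan(0.204082)
angle = 11.53 degrees

11.53


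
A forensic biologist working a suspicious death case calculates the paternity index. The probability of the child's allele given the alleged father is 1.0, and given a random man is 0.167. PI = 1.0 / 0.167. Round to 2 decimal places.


Paternity Index calculation:
PI = P(allele|father) / P(allele|random)
PI = 1.0 / 0.167
PI = 5.99

5.99


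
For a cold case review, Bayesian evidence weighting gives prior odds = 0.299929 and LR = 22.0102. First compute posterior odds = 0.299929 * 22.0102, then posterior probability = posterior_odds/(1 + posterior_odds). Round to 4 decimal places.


Bayesian evidence evaluation:
Posterior odds = prior_odds * LR = 0.299929 * 22.0102 = 6.601497
Posterior probability = posterior_odds / (1 + posterior_odds)
= 6.601497 / (1 + 6.601497)
= 6.601497 / 7.601497
= 0.8684

0.8684


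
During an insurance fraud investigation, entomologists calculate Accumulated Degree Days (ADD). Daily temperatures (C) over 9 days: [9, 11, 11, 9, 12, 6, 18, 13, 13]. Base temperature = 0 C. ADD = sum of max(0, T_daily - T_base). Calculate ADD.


Computing ADD day by day:
Day 1: max(0, 9 - 0) = 9
Day 2: max(0, 11 - 0) = 11
Day 3: max(0, 11 - 0) = 11
Day 4: max(0, 9 - 0) = 9
Day 5: max(0, 12 - 0) = 12
Day 6: max(0, 6 - 0) = 6
Day 7: max(0, 18 - 0) = 18
Day 8: max(0, 13 - 0) = 13
Day 9: max(0, 13 - 0) = 13
Total ADD = 102

102


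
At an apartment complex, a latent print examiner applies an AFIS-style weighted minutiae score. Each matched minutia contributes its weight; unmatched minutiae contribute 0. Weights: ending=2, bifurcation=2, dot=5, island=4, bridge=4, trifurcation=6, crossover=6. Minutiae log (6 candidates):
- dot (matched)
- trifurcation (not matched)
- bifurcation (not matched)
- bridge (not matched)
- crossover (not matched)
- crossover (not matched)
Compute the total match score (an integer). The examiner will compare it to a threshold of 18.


Weighted minutiae match score:
  dot: matched, +5 (running total 5)
  trifurcation: not matched, +0
  bifurcation: not matched, +0
  bridge: not matched, +0
  crossover: not matched, +0
  crossover: not matched, +0
Total score = 5
Threshold = 18; verdict = inconclusive

5


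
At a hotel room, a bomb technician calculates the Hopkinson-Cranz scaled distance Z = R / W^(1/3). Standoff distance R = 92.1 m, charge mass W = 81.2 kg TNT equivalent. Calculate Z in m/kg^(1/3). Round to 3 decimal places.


Scaled distance calculation:
W^(1/3) = 81.2^(1/3) = 4.330307
Z = R / W^(1/3) = 92.1 / 4.330307
Z = 21.269 m/kg^(1/3)

21.269


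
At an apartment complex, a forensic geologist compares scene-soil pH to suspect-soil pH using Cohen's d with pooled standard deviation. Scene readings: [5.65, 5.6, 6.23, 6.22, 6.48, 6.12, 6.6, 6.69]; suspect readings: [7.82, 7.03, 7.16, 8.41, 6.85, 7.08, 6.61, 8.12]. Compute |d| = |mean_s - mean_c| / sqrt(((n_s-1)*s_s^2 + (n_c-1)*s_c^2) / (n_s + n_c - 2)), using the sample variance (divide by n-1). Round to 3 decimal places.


Pooled-variance Cohen's d for soil pH comparison:
Scene mean = 49.59 / 8 = 6.19875
Suspect mean = 59.08 / 8 = 7.385
Scene sample variance s_s^2 = 0.164098
Suspect sample variance s_c^2 = 0.419514
Pooled variance = ((n_s-1)*s_s^2 + (n_c-1)*s_c^2) / (n_s + n_c - 2) = 0.291806
Pooled SD = sqrt(0.291806) = 0.540191
Mean difference = -1.18625
|d| = |-1.18625| / 0.540191 = 2.196

2.196


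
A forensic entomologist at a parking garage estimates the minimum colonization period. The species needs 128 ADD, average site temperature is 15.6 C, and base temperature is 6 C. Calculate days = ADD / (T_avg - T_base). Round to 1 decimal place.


Insect development time:
Effective temperature = avg_temp - T_base = 15.6 - 6 = 9.6 C
Days = ADD / effective_temp = 128 / 9.6 = 13.3 days

13.3


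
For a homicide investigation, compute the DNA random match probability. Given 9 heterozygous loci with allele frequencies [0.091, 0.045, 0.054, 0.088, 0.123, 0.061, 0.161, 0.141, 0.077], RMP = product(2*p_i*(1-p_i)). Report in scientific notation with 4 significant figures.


Computing RMP for 9 loci:
Locus 1: 2 * 0.091 * 0.909 = 0.165438
Locus 2: 2 * 0.045 * 0.955 = 0.08595
Locus 3: 2 * 0.054 * 0.946 = 0.102168
Locus 4: 2 * 0.088 * 0.912 = 0.160512
Locus 5: 2 * 0.123 * 0.877 = 0.215742
Locus 6: 2 * 0.061 * 0.939 = 0.114558
Locus 7: 2 * 0.161 * 0.839 = 0.270158
Locus 8: 2 * 0.141 * 0.859 = 0.242238
Locus 9: 2 * 0.077 * 0.923 = 0.142142
RMP = 5.361e-08

5.361e-08


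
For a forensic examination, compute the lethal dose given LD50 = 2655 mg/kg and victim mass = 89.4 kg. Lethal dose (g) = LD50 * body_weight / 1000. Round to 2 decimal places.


Lethal dose calculation:
Lethal dose = LD50 * body_weight / 1000
= 2655 * 89.4 / 1000
= 237357 / 1000
= 237.36 g

237.36


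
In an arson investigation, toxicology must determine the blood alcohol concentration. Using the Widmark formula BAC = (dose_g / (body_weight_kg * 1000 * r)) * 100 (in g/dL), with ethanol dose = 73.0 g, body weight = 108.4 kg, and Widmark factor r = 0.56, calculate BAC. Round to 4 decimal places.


Applying the Widmark formula:
BAC = (dose_g / (body_wt * 1000 * r)) * 100
Denominator = 108.4 * 1000 * 0.56 = 60704
BAC = (73.0 / 60704) * 100
BAC = 0.1203 g/dL

0.1203


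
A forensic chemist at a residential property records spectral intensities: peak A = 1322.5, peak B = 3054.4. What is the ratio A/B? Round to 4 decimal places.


Spectral peak ratio:
Peak A = 1322.5 counts
Peak B = 3054.4 counts
Ratio = 1322.5 / 3054.4 = 0.4330

0.4330


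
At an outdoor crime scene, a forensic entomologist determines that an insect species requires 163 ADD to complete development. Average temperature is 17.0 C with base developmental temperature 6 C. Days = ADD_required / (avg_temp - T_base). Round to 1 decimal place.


Insect development time:
Effective temperature = avg_temp - T_base = 17.0 - 6 = 11.0 C
Days = ADD / effective_temp = 163 / 11.0 = 14.8 days

14.8


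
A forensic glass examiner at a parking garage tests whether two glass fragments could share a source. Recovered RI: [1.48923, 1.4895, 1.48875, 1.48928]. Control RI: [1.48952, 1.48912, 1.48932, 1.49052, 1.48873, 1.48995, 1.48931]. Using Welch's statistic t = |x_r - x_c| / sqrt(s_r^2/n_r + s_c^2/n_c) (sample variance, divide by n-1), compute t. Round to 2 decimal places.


Welch's t-criterion for glass RI comparison:
Recovered mean = sum / n_r = 5.95676 / 4 = 1.48919
Control mean = sum / n_c = 10.42647 / 7 = 1.4894957
Recovered sample variance s_r^2 = 9.98e-08
Control sample variance s_c^2 = 3.41495e-07
Welch SE (unpooled) = sqrt(s_r^2/n_r + s_c^2/n_c) = sqrt(2.495e-08 + 4.8785e-08) = sqrt(7.3735e-08) = 0.000271542
|mean_r - mean_c| = 0.000305714
t = 0.000305714 / 0.000271542 = 1.13

1.13


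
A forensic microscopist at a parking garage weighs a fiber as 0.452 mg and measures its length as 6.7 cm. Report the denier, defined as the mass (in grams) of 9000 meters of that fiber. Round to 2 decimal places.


Denier calculation:
Mass in grams = 0.452 mg / 1000 = 0.000452 g
Length in meters = 6.7 cm / 100 = 0.067 m
Linear density = mass / length = 0.000452 / 0.067 = 0.00674627 g/m
Denier = (g/m) * 9000 = 0.00674627 * 9000 = 60.72

60.72


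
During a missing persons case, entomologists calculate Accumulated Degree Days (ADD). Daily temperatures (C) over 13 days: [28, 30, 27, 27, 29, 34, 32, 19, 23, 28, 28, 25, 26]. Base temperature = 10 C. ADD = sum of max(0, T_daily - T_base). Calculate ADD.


Computing ADD day by day:
Day 1: max(0, 28 - 10) = 18
Day 2: max(0, 30 - 10) = 20
Day 3: max(0, 27 - 10) = 17
Day 4: max(0, 27 - 10) = 17
Day 5: max(0, 29 - 10) = 19
Day 6: max(0, 34 - 10) = 24
Day 7: max(0, 32 - 10) = 22
Day 8: max(0, 19 - 10) = 9
Day 9: max(0, 23 - 10) = 13
Day 10: max(0, 28 - 10) = 18
Day 11: max(0, 28 - 10) = 18
Day 12: max(0, 25 - 10) = 15
Day 13: max(0, 26 - 10) = 16
Total ADD = 226

226


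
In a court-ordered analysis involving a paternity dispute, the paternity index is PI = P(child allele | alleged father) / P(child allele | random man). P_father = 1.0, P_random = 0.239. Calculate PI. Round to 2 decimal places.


Paternity Index calculation:
PI = P(allele|father) / P(allele|random)
PI = 1.0 / 0.239
PI = 4.18

4.18


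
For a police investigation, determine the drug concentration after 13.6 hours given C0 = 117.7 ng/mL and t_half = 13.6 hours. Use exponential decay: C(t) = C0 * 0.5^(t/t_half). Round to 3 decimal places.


Drug concentration decay:
Number of half-lives = t / t_half = 13.6 / 13.6 = 1
Decay factor = 0.5^1 = 0.5
C(t) = 117.7 * 0.5 = 58.850 ng/mL

58.850


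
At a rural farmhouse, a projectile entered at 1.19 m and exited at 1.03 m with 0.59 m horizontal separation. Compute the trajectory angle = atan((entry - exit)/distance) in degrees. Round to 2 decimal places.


Bullet trajectory angle:
Height difference = 1.19 - 1.03 = 0.16 m
angle = atan(0.16 / 0.59)
angle = atan(0.271186)
angle = 15.17 degrees

15.17


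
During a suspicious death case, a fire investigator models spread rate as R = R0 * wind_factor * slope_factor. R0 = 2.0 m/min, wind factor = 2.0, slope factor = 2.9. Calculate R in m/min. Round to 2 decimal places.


Fire spread rate calculation:
R = R0 * wind_factor * slope_factor
= 2.0 * 2.0 * 2.9
= 4 * 2.9
= 11.60 m/min

11.60


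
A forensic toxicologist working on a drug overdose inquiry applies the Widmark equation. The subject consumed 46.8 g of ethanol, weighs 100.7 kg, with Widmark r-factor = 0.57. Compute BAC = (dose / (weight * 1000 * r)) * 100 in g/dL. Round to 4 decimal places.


Applying the Widmark formula:
BAC = (dose_g / (body_wt * 1000 * r)) * 100
Denominator = 100.7 * 1000 * 0.57 = 57399
BAC = (46.8 / 57399) * 100
BAC = 0.0815 g/dL

0.0815


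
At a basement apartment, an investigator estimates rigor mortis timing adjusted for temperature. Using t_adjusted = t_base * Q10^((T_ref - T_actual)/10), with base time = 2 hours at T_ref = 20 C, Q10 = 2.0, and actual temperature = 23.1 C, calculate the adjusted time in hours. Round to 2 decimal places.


Rigor mortis time adjustment:
Exponent = (T_ref - T_actual) / 10 = (20 - 23.1) / 10 = -0.31
Q10 factor = 2.0^-0.31 = 0.80664
t_adjusted = 2 * 0.80664 = 1.61 hours

1.61


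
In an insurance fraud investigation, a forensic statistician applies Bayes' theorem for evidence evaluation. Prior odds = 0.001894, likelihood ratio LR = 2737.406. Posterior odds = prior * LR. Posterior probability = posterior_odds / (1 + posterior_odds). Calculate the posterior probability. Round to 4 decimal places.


Bayesian evidence evaluation:
Posterior odds = prior_odds * LR = 0.001894 * 2737.406 = 5.184647
Posterior probability = posterior_odds / (1 + posterior_odds)
= 5.184647 / (1 + 5.184647)
= 5.184647 / 6.184647
= 0.8383

0.8383


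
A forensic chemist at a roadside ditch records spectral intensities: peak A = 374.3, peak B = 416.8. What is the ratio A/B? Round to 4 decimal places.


Spectral peak ratio:
Peak A = 374.3 counts
Peak B = 416.8 counts
Ratio = 374.3 / 416.8 = 0.8980

0.8980


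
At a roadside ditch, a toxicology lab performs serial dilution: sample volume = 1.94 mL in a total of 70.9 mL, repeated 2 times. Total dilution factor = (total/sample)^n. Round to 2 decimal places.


Dilution factor calculation:
Single dilution = V_total / V_sample = 70.9 / 1.94 ≈ 36.546392
Number of dilutions = 2
Total DF = (70.9 / 1.94)^2 (full precision, rounded at the end) = 1335.64

1335.64


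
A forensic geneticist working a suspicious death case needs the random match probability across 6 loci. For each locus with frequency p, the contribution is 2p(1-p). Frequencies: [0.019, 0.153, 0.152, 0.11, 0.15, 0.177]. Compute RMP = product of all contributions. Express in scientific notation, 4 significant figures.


Computing RMP for 6 loci:
Locus 1: 2 * 0.019 * 0.981 = 0.037278
Locus 2: 2 * 0.153 * 0.847 = 0.259182
Locus 3: 2 * 0.152 * 0.848 = 0.257792
Locus 4: 2 * 0.11 * 0.89 = 0.1958
Locus 5: 2 * 0.15 * 0.85 = 0.255
Locus 6: 2 * 0.177 * 0.823 = 0.291342
RMP = 3.623e-05

3.623e-05


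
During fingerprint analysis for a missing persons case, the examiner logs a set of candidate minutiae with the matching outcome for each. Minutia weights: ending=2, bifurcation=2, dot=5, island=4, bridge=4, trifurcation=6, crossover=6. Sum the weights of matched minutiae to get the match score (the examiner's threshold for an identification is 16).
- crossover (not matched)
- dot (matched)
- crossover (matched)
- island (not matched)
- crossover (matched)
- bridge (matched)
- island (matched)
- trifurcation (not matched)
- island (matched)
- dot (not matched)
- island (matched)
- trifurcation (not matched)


Weighted minutiae match score:
  crossover: not matched, +0
  dot: matched, +5 (running total 5)
  crossover: matched, +6 (running total 11)
  island: not matched, +0
  crossover: matched, +6 (running total 17)
  bridge: matched, +4 (running total 21)
  island: matched, +4 (running total 25)
  trifurcation: not matched, +0
  island: matched, +4 (running total 29)
  dot: not matched, +0
  island: matched, +4 (running total 33)
  trifurcation: not matched, +0
Total score = 33
Threshold = 16; verdict = identification

33


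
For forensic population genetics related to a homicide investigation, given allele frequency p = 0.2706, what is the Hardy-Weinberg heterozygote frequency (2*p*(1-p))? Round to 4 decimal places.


Hardy-Weinberg heterozygote frequency:
q = 1 - p = 1 - 0.2706 = 0.7294
2pq = 2 * 0.2706 * 0.7294 = 0.3948

0.3948


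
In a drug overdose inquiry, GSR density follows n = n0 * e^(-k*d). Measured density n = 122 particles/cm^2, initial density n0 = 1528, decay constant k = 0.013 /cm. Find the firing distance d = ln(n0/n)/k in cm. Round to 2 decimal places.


GSR distance calculation:
n0/n = 1528 / 122 = 12.52459
ln(n0/n) = 2.527694
d = 2.527694 / 0.013 = 194.44 cm

194.44


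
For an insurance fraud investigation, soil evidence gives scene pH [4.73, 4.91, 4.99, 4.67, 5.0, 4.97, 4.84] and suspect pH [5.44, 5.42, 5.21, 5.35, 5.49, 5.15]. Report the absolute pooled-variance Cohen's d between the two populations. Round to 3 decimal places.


Pooled-variance Cohen's d for soil pH comparison:
Scene mean = 34.11 / 7 = 4.872857
Suspect mean = 32.06 / 6 = 5.343333
Scene sample variance s_s^2 = 0.017224
Suspect sample variance s_c^2 = 0.018387
Pooled variance = ((n_s-1)*s_s^2 + (n_c-1)*s_c^2) / (n_s + n_c - 2) = 0.017752
Pooled SD = sqrt(0.017752) = 0.133237
Mean difference = -0.470476
|d| = |-0.470476| / 0.133237 = 3.531

3.531


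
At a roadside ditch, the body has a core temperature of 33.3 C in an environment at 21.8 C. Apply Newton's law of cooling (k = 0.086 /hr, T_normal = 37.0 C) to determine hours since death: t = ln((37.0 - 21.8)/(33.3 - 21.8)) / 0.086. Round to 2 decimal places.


Using Newton's law of cooling:
t = ln((T_normal - T_ambient) / (T_body - T_ambient)) / k
T_normal - T_ambient = 15.2
T_body - T_ambient = 11.5
Ratio = 1.321739
ln(ratio) = 0.278948
t = 0.278948 / 0.086 = 3.24 hours

3.24


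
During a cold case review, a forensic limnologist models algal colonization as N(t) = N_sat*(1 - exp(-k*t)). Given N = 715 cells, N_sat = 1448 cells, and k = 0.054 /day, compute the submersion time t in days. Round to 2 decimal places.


PMSI from diatom colonization curve:
N / N_sat = 715 / 1448 = 0.493785
1 - N/N_sat = 0.506215
ln(1 - N/N_sat) = -0.680794
t = -ln(1 - N/N_sat) / k = -(-0.680794) / 0.054 = 12.61 days

12.61


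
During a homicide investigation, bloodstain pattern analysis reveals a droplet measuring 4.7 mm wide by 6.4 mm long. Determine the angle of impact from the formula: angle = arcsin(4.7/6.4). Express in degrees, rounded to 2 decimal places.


Blood spatter impact angle calculation:
width / length = 4.7 / 6.4 = 0.734375
angle = arcsin(0.734375)
angle = 47.25 degrees

47.25


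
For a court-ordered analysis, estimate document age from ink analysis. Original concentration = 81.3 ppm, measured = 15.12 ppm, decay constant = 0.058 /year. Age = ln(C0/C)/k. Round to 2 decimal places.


Document age estimation:
C0/C = 81.3 / 15.12 = 5.376984
ln(C0/C) = 1.682128
t = 1.682128 / 0.058 = 29.00 years

29.00


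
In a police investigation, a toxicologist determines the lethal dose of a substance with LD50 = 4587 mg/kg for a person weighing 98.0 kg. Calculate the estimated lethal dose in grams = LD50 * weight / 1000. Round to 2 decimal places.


Lethal dose calculation:
Lethal dose = LD50 * body_weight / 1000
= 4587 * 98.0 / 1000
= 449526 / 1000
= 449.53 g

449.53


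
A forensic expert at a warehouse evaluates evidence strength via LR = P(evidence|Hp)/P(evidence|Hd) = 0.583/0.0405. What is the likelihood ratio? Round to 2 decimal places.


Likelihood ratio calculation:
LR = P(E|Hp) / P(E|Hd)
LR = 0.583 / 0.0405
LR = 14.40

14.40


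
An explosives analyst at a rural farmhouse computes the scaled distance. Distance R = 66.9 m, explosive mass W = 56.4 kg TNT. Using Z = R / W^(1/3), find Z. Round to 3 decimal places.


Scaled distance calculation:
W^(1/3) = 56.4^(1/3) = 3.83495
Z = R / W^(1/3) = 66.9 / 3.83495
Z = 17.445 m/kg^(1/3)

17.445


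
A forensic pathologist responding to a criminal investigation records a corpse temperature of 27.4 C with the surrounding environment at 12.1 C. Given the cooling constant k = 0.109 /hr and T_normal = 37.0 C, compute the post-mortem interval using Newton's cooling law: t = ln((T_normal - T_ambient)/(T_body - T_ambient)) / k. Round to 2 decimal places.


Using Newton's law of cooling:
t = ln((T_normal - T_ambient) / (T_body - T_ambient)) / k
T_normal - T_ambient = 24.9
T_body - T_ambient = 15.3
Ratio = 1.627451
ln(ratio) = 0.487015
t = 0.487015 / 0.109 = 4.47 hours

4.47


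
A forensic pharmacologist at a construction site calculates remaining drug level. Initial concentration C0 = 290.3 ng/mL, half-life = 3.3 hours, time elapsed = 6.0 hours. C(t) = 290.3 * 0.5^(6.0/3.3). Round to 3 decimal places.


Drug concentration decay:
Number of half-lives = t / t_half = 6.0 / 3.3 = 1.818182
Decay factor = 0.5^1.818182 = 0.28357809
C(t) = 290.3 * 0.28357809 = 82.323 ng/mL

82.323


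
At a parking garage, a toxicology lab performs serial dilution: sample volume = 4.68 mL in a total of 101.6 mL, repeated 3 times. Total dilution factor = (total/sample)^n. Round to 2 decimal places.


Dilution factor calculation:
Single dilution = V_total / V_sample = 101.6 / 4.68 ≈ 21.709402
Number of dilutions = 3
Total DF = (101.6 / 4.68)^3 (full precision, rounded at the end) = 10231.60

10231.60


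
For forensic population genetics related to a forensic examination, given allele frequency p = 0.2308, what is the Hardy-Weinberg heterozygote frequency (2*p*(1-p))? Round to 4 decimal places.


Hardy-Weinberg heterozygote frequency:
q = 1 - p = 1 - 0.2308 = 0.7692
2pq = 2 * 0.2308 * 0.7692 = 0.3551

0.3551


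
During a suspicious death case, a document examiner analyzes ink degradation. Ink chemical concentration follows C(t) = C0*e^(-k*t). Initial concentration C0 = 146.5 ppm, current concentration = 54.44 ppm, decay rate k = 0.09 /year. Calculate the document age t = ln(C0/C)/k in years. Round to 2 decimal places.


Document age estimation:
C0/C = 146.5 / 54.44 = 2.691036
ln(C0/C) = 0.989926
t = 0.989926 / 0.09 = 11.00 years

11.00


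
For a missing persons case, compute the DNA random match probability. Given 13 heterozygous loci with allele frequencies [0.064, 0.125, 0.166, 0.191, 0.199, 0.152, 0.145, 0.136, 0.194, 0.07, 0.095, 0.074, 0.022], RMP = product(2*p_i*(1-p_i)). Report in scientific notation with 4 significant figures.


Computing RMP for 13 loci:
Locus 1: 2 * 0.064 * 0.936 = 0.119808
Locus 2: 2 * 0.125 * 0.875 = 0.21875
Locus 3: 2 * 0.166 * 0.834 = 0.276888
Locus 4: 2 * 0.191 * 0.809 = 0.309038
Locus 5: 2 * 0.199 * 0.801 = 0.318798
Locus 6: 2 * 0.152 * 0.848 = 0.257792
Locus 7: 2 * 0.145 * 0.855 = 0.24795
Locus 8: 2 * 0.136 * 0.864 = 0.235008
Locus 9: 2 * 0.194 * 0.806 = 0.312728
Locus 10: 2 * 0.07 * 0.93 = 0.1302
Locus 11: 2 * 0.095 * 0.905 = 0.17195
Locus 12: 2 * 0.074 * 0.926 = 0.137048
Locus 13: 2 * 0.022 * 0.978 = 0.043032
RMP = 4.434e-10

4.434e-10


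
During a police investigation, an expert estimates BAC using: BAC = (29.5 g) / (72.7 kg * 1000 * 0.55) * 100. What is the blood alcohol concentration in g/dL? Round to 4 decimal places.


Applying the Widmark formula:
BAC = (dose_g / (body_wt * 1000 * r)) * 100
Denominator = 72.7 * 1000 * 0.55 = 39985
BAC = (29.5 / 39985) * 100
BAC = 0.0738 g/dL

0.0738


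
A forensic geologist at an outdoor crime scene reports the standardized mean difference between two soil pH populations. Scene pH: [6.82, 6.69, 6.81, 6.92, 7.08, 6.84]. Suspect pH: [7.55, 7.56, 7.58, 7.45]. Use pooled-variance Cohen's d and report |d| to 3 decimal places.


Pooled-variance Cohen's d for soil pH comparison:
Scene mean = 41.16 / 6 = 6.86
Suspect mean = 30.14 / 4 = 7.535
Scene sample variance s_s^2 = 0.01708
Suspect sample variance s_c^2 = 0.003367
Pooled variance = ((n_s-1)*s_s^2 + (n_c-1)*s_c^2) / (n_s + n_c - 2) = 0.011937
Pooled SD = sqrt(0.011937) = 0.109257
Mean difference = -0.675
|d| = |-0.675| / 0.109257 = 6.178

6.178


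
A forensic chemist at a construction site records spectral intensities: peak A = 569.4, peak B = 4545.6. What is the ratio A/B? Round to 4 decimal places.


Spectral peak ratio:
Peak A = 569.4 counts
Peak B = 4545.6 counts
Ratio = 569.4 / 4545.6 = 0.1253

0.1253


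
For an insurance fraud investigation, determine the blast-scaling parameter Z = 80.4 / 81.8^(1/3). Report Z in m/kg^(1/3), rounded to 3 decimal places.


Scaled distance calculation:
W^(1/3) = 81.8^(1/3) = 4.340947
Z = R / W^(1/3) = 80.4 / 4.340947
Z = 18.521 m/kg^(1/3)

18.521


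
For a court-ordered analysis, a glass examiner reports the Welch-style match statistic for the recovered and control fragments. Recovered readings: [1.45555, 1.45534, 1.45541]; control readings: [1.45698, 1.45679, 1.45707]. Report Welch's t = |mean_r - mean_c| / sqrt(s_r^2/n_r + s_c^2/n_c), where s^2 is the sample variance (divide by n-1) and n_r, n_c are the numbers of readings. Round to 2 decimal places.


Welch's t-criterion for glass RI comparison:
Recovered mean = sum / n_r = 4.3663 / 3 = 1.4554333
Control mean = sum / n_c = 4.37084 / 3 = 1.4569467
Recovered sample variance s_r^2 = 1.14333e-08
Control sample variance s_c^2 = 2.04333e-08
Welch SE (unpooled) = sqrt(s_r^2/n_r + s_c^2/n_c) = sqrt(3.81111e-09 + 6.81111e-09) = sqrt(1.06222e-08) = 0.000103064
|mean_r - mean_c| = 0.00151333
t = 0.00151333 / 0.000103064 = 14.68

14.68


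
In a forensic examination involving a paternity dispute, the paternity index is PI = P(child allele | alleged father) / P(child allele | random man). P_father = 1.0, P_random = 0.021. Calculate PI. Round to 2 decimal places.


Paternity Index calculation:
PI = P(allele|father) / P(allele|random)
PI = 1.0 / 0.021
PI = 47.62

47.62


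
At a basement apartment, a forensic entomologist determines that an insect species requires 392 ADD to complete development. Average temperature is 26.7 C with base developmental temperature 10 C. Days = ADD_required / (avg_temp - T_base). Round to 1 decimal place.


Insect development time:
Effective temperature = avg_temp - T_base = 26.7 - 10 = 16.7 C
Days = ADD / effective_temp = 392 / 16.7 = 23.5 days

23.5


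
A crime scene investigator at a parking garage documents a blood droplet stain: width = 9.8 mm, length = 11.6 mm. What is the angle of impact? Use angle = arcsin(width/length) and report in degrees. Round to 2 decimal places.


Blood spatter impact angle calculation:
width / length = 9.8 / 11.6 = 0.844828
angle = arcsin(0.844828)
angle = 57.65 degrees

57.65


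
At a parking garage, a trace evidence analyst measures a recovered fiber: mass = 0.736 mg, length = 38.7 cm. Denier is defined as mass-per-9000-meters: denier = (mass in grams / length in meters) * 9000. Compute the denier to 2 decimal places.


Denier calculation:
Mass in grams = 0.736 mg / 1000 = 0.000736 g
Length in meters = 38.7 cm / 100 = 0.387 m
Linear density = mass / length = 0.000736 / 0.387 = 0.00190181 g/m
Denier = (g/m) * 9000 = 0.00190181 * 9000 = 17.12

17.12


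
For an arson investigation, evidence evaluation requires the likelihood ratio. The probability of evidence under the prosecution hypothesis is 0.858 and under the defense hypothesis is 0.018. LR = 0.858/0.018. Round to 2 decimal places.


Likelihood ratio calculation:
LR = P(E|Hp) / P(E|Hd)
LR = 0.858 / 0.018
LR = 47.67

47.67


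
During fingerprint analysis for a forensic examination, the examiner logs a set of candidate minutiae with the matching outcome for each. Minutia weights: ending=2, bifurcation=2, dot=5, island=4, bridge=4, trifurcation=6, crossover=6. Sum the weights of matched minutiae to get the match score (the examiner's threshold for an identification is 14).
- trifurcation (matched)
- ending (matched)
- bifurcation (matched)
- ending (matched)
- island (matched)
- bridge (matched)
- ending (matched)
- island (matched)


Weighted minutiae match score:
  trifurcation: matched, +6 (running total 6)
  ending: matched, +2 (running total 8)
  bifurcation: matched, +2 (running total 10)
  ending: matched, +2 (running total 12)
  island: matched, +4 (running total 16)
  bridge: matched, +4 (running total 20)
  ending: matched, +2 (running total 22)
  island: matched, +4 (running total 26)
Total score = 26
Threshold = 14; verdict = identification

26


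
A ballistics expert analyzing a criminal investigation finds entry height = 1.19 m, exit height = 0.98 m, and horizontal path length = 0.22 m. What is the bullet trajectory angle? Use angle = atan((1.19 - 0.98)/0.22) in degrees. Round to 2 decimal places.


Bullet trajectory angle:
Height difference = 1.19 - 0.98 = 0.21 m
angle = atan(0.21 / 0.22)
angle = atan(0.954545)
angle = 43.67 degrees

43.67


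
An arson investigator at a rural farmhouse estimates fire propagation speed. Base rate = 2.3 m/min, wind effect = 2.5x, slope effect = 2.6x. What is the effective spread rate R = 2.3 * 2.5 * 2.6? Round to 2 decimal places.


Fire spread rate calculation:
R = R0 * wind_factor * slope_factor
= 2.3 * 2.5 * 2.6
= 5.75 * 2.6
= 14.95 m/min

14.95


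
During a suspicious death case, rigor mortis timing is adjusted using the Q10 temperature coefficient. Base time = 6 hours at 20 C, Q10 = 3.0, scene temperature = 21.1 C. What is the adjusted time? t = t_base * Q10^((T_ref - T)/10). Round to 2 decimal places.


Rigor mortis time adjustment:
Exponent = (T_ref - T_actual) / 10 = (20 - 21.1) / 10 = -0.11
Q10 factor = 3.0^-0.11 = 0.88617
t_adjusted = 6 * 0.88617 = 5.32 hours

5.32


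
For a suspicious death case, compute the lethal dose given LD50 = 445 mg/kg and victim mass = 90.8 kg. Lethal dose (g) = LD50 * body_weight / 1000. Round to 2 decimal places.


Lethal dose calculation:
Lethal dose = LD50 * body_weight / 1000
= 445 * 90.8 / 1000
= 40406 / 1000
= 40.41 g

40.41


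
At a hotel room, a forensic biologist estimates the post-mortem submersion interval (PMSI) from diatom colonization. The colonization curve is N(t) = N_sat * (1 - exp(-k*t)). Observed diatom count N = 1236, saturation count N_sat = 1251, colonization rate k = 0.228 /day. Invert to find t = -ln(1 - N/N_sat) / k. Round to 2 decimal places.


PMSI from diatom colonization curve:
N / N_sat = 1236 / 1251 = 0.98801
1 - N/N_sat = 0.01199
ln(1 - N/N_sat) = -4.423682
t = -ln(1 - N/N_sat) / k = -(-4.423682) / 0.228 = 19.40 days

19.40


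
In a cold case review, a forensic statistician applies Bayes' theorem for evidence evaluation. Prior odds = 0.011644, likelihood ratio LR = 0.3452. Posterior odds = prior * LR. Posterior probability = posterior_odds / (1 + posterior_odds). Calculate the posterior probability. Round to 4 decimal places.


Bayesian evidence evaluation:
Posterior odds = prior_odds * LR = 0.011644 * 0.3452 = 0.004019509
Posterior probability = posterior_odds / (1 + posterior_odds)
= 0.004019509 / (1 + 0.004019509)
= 0.004019509 / 1.004019509
= 0.0040

0.0040
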